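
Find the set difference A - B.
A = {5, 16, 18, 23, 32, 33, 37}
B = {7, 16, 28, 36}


Set A = {5, 16, 18, 23, 32, 33, 37}
Set B = {7, 16, 28, 36}
A \ B includes elements in A that are not in B.
Check each element of A:
5 (not in B, keep), 16 (in B, remove), 18 (not in B, keep), 23 (not in B, keep), 32 (not in B, keep), 33 (not in B, keep), 37 (not in B, keep)
A \ B = {5, 18, 23, 32, 33, 37}

{5, 18, 23, 32, 33, 37}


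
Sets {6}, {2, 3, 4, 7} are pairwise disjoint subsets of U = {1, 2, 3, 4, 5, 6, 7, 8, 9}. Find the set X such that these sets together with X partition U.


U = {1, 2, 3, 4, 5, 6, 7, 8, 9}
Shown blocks: {6}, {2, 3, 4, 7}
A partition's blocks are pairwise disjoint and cover U, so the missing block = U \ (union of shown blocks).
Union of shown blocks: {2, 3, 4, 6, 7}
Missing block = U \ (union) = {1, 5, 8, 9}

{1, 5, 8, 9}


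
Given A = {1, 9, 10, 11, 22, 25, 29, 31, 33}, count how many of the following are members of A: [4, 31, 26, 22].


Set A = {1, 9, 10, 11, 22, 25, 29, 31, 33}
Candidates: [4, 31, 26, 22]
Check each candidate:
4 ∉ A, 31 ∈ A, 26 ∉ A, 22 ∈ A
Count of candidates in A: 2

2


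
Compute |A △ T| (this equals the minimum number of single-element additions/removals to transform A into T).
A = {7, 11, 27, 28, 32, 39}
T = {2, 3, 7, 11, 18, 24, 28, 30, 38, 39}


Set A = {7, 11, 27, 28, 32, 39}
Set T = {2, 3, 7, 11, 18, 24, 28, 30, 38, 39}
Elements to remove from A (in A, not in T): {27, 32} → 2 removals
Elements to add to A (in T, not in A): {2, 3, 18, 24, 30, 38} → 6 additions
Total edits = 2 + 6 = 8

8


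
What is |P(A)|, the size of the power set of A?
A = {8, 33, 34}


Set A = {8, 33, 34}
|A| = 3
The power set P(A) contains all subsets of A.
|P(A)| = 2^|A| = 2^3 = 8

8


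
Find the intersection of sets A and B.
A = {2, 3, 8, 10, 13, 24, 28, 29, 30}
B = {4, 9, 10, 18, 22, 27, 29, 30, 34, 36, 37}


Set A = {2, 3, 8, 10, 13, 24, 28, 29, 30}
Set B = {4, 9, 10, 18, 22, 27, 29, 30, 34, 36, 37}
A ∩ B includes only elements in both sets.
Check each element of A against B:
2 ✗, 3 ✗, 8 ✗, 10 ✓, 13 ✗, 24 ✗, 28 ✗, 29 ✓, 30 ✓
A ∩ B = {10, 29, 30}

{10, 29, 30}


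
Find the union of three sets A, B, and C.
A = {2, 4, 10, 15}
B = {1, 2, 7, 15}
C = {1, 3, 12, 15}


Set A = {2, 4, 10, 15}
Set B = {1, 2, 7, 15}
Set C = {1, 3, 12, 15}
First, A ∪ B = {1, 2, 4, 7, 10, 15}
Then, (A ∪ B) ∪ C = {1, 2, 3, 4, 7, 10, 12, 15}

{1, 2, 3, 4, 7, 10, 12, 15}


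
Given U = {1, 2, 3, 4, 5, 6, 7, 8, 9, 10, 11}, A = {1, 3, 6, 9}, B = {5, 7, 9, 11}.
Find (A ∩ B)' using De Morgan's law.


U = {1, 2, 3, 4, 5, 6, 7, 8, 9, 10, 11}
A = {1, 3, 6, 9}, B = {5, 7, 9, 11}
A ∩ B = {9}
(A ∩ B)' = U \ (A ∩ B) = {1, 2, 3, 4, 5, 6, 7, 8, 10, 11}
Verification via A' ∪ B': A' = {2, 4, 5, 7, 8, 10, 11}, B' = {1, 2, 3, 4, 6, 8, 10}
A' ∪ B' = {1, 2, 3, 4, 5, 6, 7, 8, 10, 11} ✓

{1, 2, 3, 4, 5, 6, 7, 8, 10, 11}


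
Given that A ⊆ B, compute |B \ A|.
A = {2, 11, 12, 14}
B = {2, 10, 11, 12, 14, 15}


Set A = {2, 11, 12, 14}, |A| = 4
Set B = {2, 10, 11, 12, 14, 15}, |B| = 6
Since A ⊆ B: B \ A = {10, 15}
|B| - |A| = 6 - 4 = 2

2


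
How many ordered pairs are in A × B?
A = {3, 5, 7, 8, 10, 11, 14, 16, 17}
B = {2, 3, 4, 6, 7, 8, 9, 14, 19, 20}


Set A = {3, 5, 7, 8, 10, 11, 14, 16, 17} has 9 elements.
Set B = {2, 3, 4, 6, 7, 8, 9, 14, 19, 20} has 10 elements.
|A × B| = |A| × |B| = 9 × 10 = 90

90


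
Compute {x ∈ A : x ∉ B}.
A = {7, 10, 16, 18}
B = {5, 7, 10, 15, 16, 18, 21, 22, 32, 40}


Set A = {7, 10, 16, 18}
Set B = {5, 7, 10, 15, 16, 18, 21, 22, 32, 40}
Check each element of A against B:
7 ∈ B, 10 ∈ B, 16 ∈ B, 18 ∈ B
Elements of A not in B: {}

{}


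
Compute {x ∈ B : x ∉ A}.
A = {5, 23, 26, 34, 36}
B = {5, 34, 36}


Set A = {5, 23, 26, 34, 36}
Set B = {5, 34, 36}
Check each element of B against A:
5 ∈ A, 34 ∈ A, 36 ∈ A
Elements of B not in A: {}

{}


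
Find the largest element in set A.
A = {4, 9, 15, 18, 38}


Set A = {4, 9, 15, 18, 38}
Elements in ascending order: 4, 9, 15, 18, 38
The largest element is 38.

38


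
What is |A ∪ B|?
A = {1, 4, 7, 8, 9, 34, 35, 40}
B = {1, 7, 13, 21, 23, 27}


Set A = {1, 4, 7, 8, 9, 34, 35, 40}, |A| = 8
Set B = {1, 7, 13, 21, 23, 27}, |B| = 6
A ∩ B = {1, 7}, |A ∩ B| = 2
|A ∪ B| = |A| + |B| - |A ∩ B| = 8 + 6 - 2 = 12

12


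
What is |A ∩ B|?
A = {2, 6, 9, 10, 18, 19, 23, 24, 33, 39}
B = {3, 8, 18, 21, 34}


Set A = {2, 6, 9, 10, 18, 19, 23, 24, 33, 39}
Set B = {3, 8, 18, 21, 34}
A ∩ B = {18}
|A ∩ B| = 1

1


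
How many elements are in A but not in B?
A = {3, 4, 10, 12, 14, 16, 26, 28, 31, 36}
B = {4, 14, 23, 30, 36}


Set A = {3, 4, 10, 12, 14, 16, 26, 28, 31, 36}
Set B = {4, 14, 23, 30, 36}
A \ B = {3, 10, 12, 16, 26, 28, 31}
|A \ B| = 7

7


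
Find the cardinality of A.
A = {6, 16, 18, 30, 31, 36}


Set A = {6, 16, 18, 30, 31, 36}
Listing elements: 6, 16, 18, 30, 31, 36
Counting: 6 elements
|A| = 6

6


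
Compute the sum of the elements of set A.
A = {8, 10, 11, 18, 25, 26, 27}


Set A = {8, 10, 11, 18, 25, 26, 27}
Sum = 8 + 10 + 11 + 18 + 25 + 26 + 27 = 125

125


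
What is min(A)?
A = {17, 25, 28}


Set A = {17, 25, 28}
Elements in ascending order: 17, 25, 28
The smallest element is 17.

17


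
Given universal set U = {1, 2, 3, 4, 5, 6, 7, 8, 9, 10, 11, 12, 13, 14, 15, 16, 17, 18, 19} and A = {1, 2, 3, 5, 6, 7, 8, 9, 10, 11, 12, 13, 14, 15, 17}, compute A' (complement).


Universal set U = {1, 2, 3, 4, 5, 6, 7, 8, 9, 10, 11, 12, 13, 14, 15, 16, 17, 18, 19}
Set A = {1, 2, 3, 5, 6, 7, 8, 9, 10, 11, 12, 13, 14, 15, 17}
A' = U \ A = elements in U but not in A
Checking each element of U:
1 (in A, exclude), 2 (in A, exclude), 3 (in A, exclude), 4 (not in A, include), 5 (in A, exclude), 6 (in A, exclude), 7 (in A, exclude), 8 (in A, exclude), 9 (in A, exclude), 10 (in A, exclude), 11 (in A, exclude), 12 (in A, exclude), 13 (in A, exclude), 14 (in A, exclude), 15 (in A, exclude), 16 (not in A, include), 17 (in A, exclude), 18 (not in A, include), 19 (not in A, include)
A' = {4, 16, 18, 19}

{4, 16, 18, 19}


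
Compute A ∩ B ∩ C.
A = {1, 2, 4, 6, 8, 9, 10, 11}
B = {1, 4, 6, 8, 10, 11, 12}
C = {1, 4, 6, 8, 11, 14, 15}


Set A = {1, 2, 4, 6, 8, 9, 10, 11}
Set B = {1, 4, 6, 8, 10, 11, 12}
Set C = {1, 4, 6, 8, 11, 14, 15}
First, A ∩ B = {1, 4, 6, 8, 10, 11}
Then, (A ∩ B) ∩ C = {1, 4, 6, 8, 11}

{1, 4, 6, 8, 11}


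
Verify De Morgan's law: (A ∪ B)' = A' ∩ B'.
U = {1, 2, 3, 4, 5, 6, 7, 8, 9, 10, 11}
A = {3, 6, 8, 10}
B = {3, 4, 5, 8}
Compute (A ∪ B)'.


U = {1, 2, 3, 4, 5, 6, 7, 8, 9, 10, 11}
A = {3, 6, 8, 10}, B = {3, 4, 5, 8}
A ∪ B = {3, 4, 5, 6, 8, 10}
(A ∪ B)' = U \ (A ∪ B) = {1, 2, 7, 9, 11}
Verification via A' ∩ B': A' = {1, 2, 4, 5, 7, 9, 11}, B' = {1, 2, 6, 7, 9, 10, 11}
A' ∩ B' = {1, 2, 7, 9, 11} ✓

{1, 2, 7, 9, 11}


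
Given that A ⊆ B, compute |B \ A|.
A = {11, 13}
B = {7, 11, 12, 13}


Set A = {11, 13}, |A| = 2
Set B = {7, 11, 12, 13}, |B| = 4
Since A ⊆ B: B \ A = {7, 12}
|B| - |A| = 4 - 2 = 2

2


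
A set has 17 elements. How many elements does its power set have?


The set has 17 elements.
The power set contains all possible subsets.
|P(A)| = 2^|A| = 2^17 = 131072

131072


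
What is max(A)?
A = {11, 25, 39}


Set A = {11, 25, 39}
Elements in ascending order: 11, 25, 39
The largest element is 39.

39


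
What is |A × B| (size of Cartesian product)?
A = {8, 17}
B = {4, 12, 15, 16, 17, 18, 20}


Set A = {8, 17} has 2 elements.
Set B = {4, 12, 15, 16, 17, 18, 20} has 7 elements.
|A × B| = |A| × |B| = 2 × 7 = 14

14


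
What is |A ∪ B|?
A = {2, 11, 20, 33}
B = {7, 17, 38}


Set A = {2, 11, 20, 33}, |A| = 4
Set B = {7, 17, 38}, |B| = 3
A ∩ B = {}, |A ∩ B| = 0
|A ∪ B| = |A| + |B| - |A ∩ B| = 4 + 3 - 0 = 7

7


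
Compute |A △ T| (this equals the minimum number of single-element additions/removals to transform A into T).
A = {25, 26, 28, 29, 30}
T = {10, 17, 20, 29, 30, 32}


Set A = {25, 26, 28, 29, 30}
Set T = {10, 17, 20, 29, 30, 32}
Elements to remove from A (in A, not in T): {25, 26, 28} → 3 removals
Elements to add to A (in T, not in A): {10, 17, 20, 32} → 4 additions
Total edits = 3 + 4 = 7

7


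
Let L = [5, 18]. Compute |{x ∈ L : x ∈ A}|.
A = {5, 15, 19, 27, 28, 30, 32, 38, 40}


Set A = {5, 15, 19, 27, 28, 30, 32, 38, 40}
Candidates: [5, 18]
Check each candidate:
5 ∈ A, 18 ∉ A
Count of candidates in A: 1

1


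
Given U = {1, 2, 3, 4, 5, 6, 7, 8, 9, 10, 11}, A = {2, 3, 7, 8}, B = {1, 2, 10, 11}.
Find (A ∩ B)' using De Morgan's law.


U = {1, 2, 3, 4, 5, 6, 7, 8, 9, 10, 11}
A = {2, 3, 7, 8}, B = {1, 2, 10, 11}
A ∩ B = {2}
(A ∩ B)' = U \ (A ∩ B) = {1, 3, 4, 5, 6, 7, 8, 9, 10, 11}
Verification via A' ∪ B': A' = {1, 4, 5, 6, 9, 10, 11}, B' = {3, 4, 5, 6, 7, 8, 9}
A' ∪ B' = {1, 3, 4, 5, 6, 7, 8, 9, 10, 11} ✓

{1, 3, 4, 5, 6, 7, 8, 9, 10, 11}


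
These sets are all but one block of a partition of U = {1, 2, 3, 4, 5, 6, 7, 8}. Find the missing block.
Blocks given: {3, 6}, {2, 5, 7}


U = {1, 2, 3, 4, 5, 6, 7, 8}
Shown blocks: {3, 6}, {2, 5, 7}
A partition's blocks are pairwise disjoint and cover U, so the missing block = U \ (union of shown blocks).
Union of shown blocks: {2, 3, 5, 6, 7}
Missing block = U \ (union) = {1, 4, 8}

{1, 4, 8}


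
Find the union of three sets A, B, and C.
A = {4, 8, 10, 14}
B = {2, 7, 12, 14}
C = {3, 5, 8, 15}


Set A = {4, 8, 10, 14}
Set B = {2, 7, 12, 14}
Set C = {3, 5, 8, 15}
First, A ∪ B = {2, 4, 7, 8, 10, 12, 14}
Then, (A ∪ B) ∪ C = {2, 3, 4, 5, 7, 8, 10, 12, 14, 15}

{2, 3, 4, 5, 7, 8, 10, 12, 14, 15}


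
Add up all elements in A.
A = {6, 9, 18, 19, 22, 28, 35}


Set A = {6, 9, 18, 19, 22, 28, 35}
Sum = 6 + 9 + 18 + 19 + 22 + 28 + 35 = 137

137


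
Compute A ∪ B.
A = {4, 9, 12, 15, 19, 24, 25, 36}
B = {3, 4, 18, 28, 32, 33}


Set A = {4, 9, 12, 15, 19, 24, 25, 36}
Set B = {3, 4, 18, 28, 32, 33}
A ∪ B includes all elements in either set.
Elements from A: {4, 9, 12, 15, 19, 24, 25, 36}
Elements from B not already included: {3, 18, 28, 32, 33}
A ∪ B = {3, 4, 9, 12, 15, 18, 19, 24, 25, 28, 32, 33, 36}

{3, 4, 9, 12, 15, 18, 19, 24, 25, 28, 32, 33, 36}


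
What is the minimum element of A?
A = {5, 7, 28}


Set A = {5, 7, 28}
Elements in ascending order: 5, 7, 28
The smallest element is 5.

5


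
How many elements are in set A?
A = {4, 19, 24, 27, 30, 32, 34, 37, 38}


Set A = {4, 19, 24, 27, 30, 32, 34, 37, 38}
Listing elements: 4, 19, 24, 27, 30, 32, 34, 37, 38
Counting: 9 elements
|A| = 9

9


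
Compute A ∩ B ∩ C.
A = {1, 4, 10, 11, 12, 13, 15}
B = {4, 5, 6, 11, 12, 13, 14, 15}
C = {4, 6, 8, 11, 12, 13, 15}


Set A = {1, 4, 10, 11, 12, 13, 15}
Set B = {4, 5, 6, 11, 12, 13, 14, 15}
Set C = {4, 6, 8, 11, 12, 13, 15}
First, A ∩ B = {4, 11, 12, 13, 15}
Then, (A ∩ B) ∩ C = {4, 11, 12, 13, 15}

{4, 11, 12, 13, 15}


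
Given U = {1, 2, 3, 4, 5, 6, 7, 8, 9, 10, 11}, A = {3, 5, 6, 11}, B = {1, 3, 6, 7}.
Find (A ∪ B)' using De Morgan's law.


U = {1, 2, 3, 4, 5, 6, 7, 8, 9, 10, 11}
A = {3, 5, 6, 11}, B = {1, 3, 6, 7}
A ∪ B = {1, 3, 5, 6, 7, 11}
(A ∪ B)' = U \ (A ∪ B) = {2, 4, 8, 9, 10}
Verification via A' ∩ B': A' = {1, 2, 4, 7, 8, 9, 10}, B' = {2, 4, 5, 8, 9, 10, 11}
A' ∩ B' = {2, 4, 8, 9, 10} ✓

{2, 4, 8, 9, 10}


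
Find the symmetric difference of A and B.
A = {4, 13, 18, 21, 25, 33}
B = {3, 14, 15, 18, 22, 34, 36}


Set A = {4, 13, 18, 21, 25, 33}
Set B = {3, 14, 15, 18, 22, 34, 36}
A △ B = (A \ B) ∪ (B \ A)
Elements in A but not B: {4, 13, 21, 25, 33}
Elements in B but not A: {3, 14, 15, 22, 34, 36}
A △ B = {3, 4, 13, 14, 15, 21, 22, 25, 33, 34, 36}

{3, 4, 13, 14, 15, 21, 22, 25, 33, 34, 36}


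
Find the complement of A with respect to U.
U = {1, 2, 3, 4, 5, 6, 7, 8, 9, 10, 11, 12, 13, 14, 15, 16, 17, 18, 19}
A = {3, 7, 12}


Universal set U = {1, 2, 3, 4, 5, 6, 7, 8, 9, 10, 11, 12, 13, 14, 15, 16, 17, 18, 19}
Set A = {3, 7, 12}
A' = U \ A = elements in U but not in A
Checking each element of U:
1 (not in A, include), 2 (not in A, include), 3 (in A, exclude), 4 (not in A, include), 5 (not in A, include), 6 (not in A, include), 7 (in A, exclude), 8 (not in A, include), 9 (not in A, include), 10 (not in A, include), 11 (not in A, include), 12 (in A, exclude), 13 (not in A, include), 14 (not in A, include), 15 (not in A, include), 16 (not in A, include), 17 (not in A, include), 18 (not in A, include), 19 (not in A, include)
A' = {1, 2, 4, 5, 6, 8, 9, 10, 11, 13, 14, 15, 16, 17, 18, 19}

{1, 2, 4, 5, 6, 8, 9, 10, 11, 13, 14, 15, 16, 17, 18, 19}


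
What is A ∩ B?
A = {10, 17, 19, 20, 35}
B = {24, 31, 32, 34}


Set A = {10, 17, 19, 20, 35}
Set B = {24, 31, 32, 34}
A ∩ B includes only elements in both sets.
Check each element of A against B:
10 ✗, 17 ✗, 19 ✗, 20 ✗, 35 ✗
A ∩ B = {}

{}


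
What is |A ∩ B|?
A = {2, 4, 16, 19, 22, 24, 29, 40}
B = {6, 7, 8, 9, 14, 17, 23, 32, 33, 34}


Set A = {2, 4, 16, 19, 22, 24, 29, 40}
Set B = {6, 7, 8, 9, 14, 17, 23, 32, 33, 34}
A ∩ B = {}
|A ∩ B| = 0

0


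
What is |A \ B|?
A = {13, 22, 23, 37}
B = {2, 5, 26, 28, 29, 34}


Set A = {13, 22, 23, 37}
Set B = {2, 5, 26, 28, 29, 34}
A \ B = {13, 22, 23, 37}
|A \ B| = 4

4


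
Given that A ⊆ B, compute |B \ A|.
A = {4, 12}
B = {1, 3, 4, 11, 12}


Set A = {4, 12}, |A| = 2
Set B = {1, 3, 4, 11, 12}, |B| = 5
Since A ⊆ B: B \ A = {1, 3, 11}
|B| - |A| = 5 - 2 = 3

3


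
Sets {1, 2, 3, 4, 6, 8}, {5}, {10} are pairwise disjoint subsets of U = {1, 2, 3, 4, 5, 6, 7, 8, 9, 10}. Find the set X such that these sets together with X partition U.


U = {1, 2, 3, 4, 5, 6, 7, 8, 9, 10}
Shown blocks: {1, 2, 3, 4, 6, 8}, {5}, {10}
A partition's blocks are pairwise disjoint and cover U, so the missing block = U \ (union of shown blocks).
Union of shown blocks: {1, 2, 3, 4, 5, 6, 8, 10}
Missing block = U \ (union) = {7, 9}

{7, 9}


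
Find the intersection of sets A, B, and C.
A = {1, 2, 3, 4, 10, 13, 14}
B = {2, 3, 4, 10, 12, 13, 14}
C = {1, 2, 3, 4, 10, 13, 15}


Set A = {1, 2, 3, 4, 10, 13, 14}
Set B = {2, 3, 4, 10, 12, 13, 14}
Set C = {1, 2, 3, 4, 10, 13, 15}
First, A ∩ B = {2, 3, 4, 10, 13, 14}
Then, (A ∩ B) ∩ C = {2, 3, 4, 10, 13}

{2, 3, 4, 10, 13}


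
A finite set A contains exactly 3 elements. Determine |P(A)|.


The set has 3 elements.
The power set contains all possible subsets.
|P(A)| = 2^|A| = 2^3 = 8

8


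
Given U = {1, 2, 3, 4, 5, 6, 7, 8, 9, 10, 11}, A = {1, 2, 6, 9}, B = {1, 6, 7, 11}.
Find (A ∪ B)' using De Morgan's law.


U = {1, 2, 3, 4, 5, 6, 7, 8, 9, 10, 11}
A = {1, 2, 6, 9}, B = {1, 6, 7, 11}
A ∪ B = {1, 2, 6, 7, 9, 11}
(A ∪ B)' = U \ (A ∪ B) = {3, 4, 5, 8, 10}
Verification via A' ∩ B': A' = {3, 4, 5, 7, 8, 10, 11}, B' = {2, 3, 4, 5, 8, 9, 10}
A' ∩ B' = {3, 4, 5, 8, 10} ✓

{3, 4, 5, 8, 10}


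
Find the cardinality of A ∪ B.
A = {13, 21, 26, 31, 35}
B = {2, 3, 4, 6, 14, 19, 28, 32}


Set A = {13, 21, 26, 31, 35}, |A| = 5
Set B = {2, 3, 4, 6, 14, 19, 28, 32}, |B| = 8
A ∩ B = {}, |A ∩ B| = 0
|A ∪ B| = |A| + |B| - |A ∩ B| = 5 + 8 - 0 = 13

13


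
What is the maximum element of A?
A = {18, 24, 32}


Set A = {18, 24, 32}
Elements in ascending order: 18, 24, 32
The largest element is 32.

32


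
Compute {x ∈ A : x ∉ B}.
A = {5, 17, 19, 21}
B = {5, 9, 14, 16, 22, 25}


Set A = {5, 17, 19, 21}
Set B = {5, 9, 14, 16, 22, 25}
Check each element of A against B:
5 ∈ B, 17 ∉ B (include), 19 ∉ B (include), 21 ∉ B (include)
Elements of A not in B: {17, 19, 21}

{17, 19, 21}


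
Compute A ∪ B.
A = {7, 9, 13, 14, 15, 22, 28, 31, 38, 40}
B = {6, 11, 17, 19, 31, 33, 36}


Set A = {7, 9, 13, 14, 15, 22, 28, 31, 38, 40}
Set B = {6, 11, 17, 19, 31, 33, 36}
A ∪ B includes all elements in either set.
Elements from A: {7, 9, 13, 14, 15, 22, 28, 31, 38, 40}
Elements from B not already included: {6, 11, 17, 19, 33, 36}
A ∪ B = {6, 7, 9, 11, 13, 14, 15, 17, 19, 22, 28, 31, 33, 36, 38, 40}

{6, 7, 9, 11, 13, 14, 15, 17, 19, 22, 28, 31, 33, 36, 38, 40}


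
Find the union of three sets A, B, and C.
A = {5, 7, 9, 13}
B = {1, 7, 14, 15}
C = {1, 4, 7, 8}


Set A = {5, 7, 9, 13}
Set B = {1, 7, 14, 15}
Set C = {1, 4, 7, 8}
First, A ∪ B = {1, 5, 7, 9, 13, 14, 15}
Then, (A ∪ B) ∪ C = {1, 4, 5, 7, 8, 9, 13, 14, 15}

{1, 4, 5, 7, 8, 9, 13, 14, 15}


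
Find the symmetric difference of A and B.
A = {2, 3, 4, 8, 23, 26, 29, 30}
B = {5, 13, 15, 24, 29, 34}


Set A = {2, 3, 4, 8, 23, 26, 29, 30}
Set B = {5, 13, 15, 24, 29, 34}
A △ B = (A \ B) ∪ (B \ A)
Elements in A but not B: {2, 3, 4, 8, 23, 26, 30}
Elements in B but not A: {5, 13, 15, 24, 34}
A △ B = {2, 3, 4, 5, 8, 13, 15, 23, 24, 26, 30, 34}

{2, 3, 4, 5, 8, 13, 15, 23, 24, 26, 30, 34}


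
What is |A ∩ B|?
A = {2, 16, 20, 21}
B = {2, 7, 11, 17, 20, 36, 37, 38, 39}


Set A = {2, 16, 20, 21}
Set B = {2, 7, 11, 17, 20, 36, 37, 38, 39}
A ∩ B = {2, 20}
|A ∩ B| = 2

2


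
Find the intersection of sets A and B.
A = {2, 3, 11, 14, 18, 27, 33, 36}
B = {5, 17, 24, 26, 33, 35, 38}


Set A = {2, 3, 11, 14, 18, 27, 33, 36}
Set B = {5, 17, 24, 26, 33, 35, 38}
A ∩ B includes only elements in both sets.
Check each element of A against B:
2 ✗, 3 ✗, 11 ✗, 14 ✗, 18 ✗, 27 ✗, 33 ✓, 36 ✗
A ∩ B = {33}

{33}


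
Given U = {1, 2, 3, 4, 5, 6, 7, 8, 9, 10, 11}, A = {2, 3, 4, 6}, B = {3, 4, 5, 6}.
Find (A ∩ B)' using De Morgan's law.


U = {1, 2, 3, 4, 5, 6, 7, 8, 9, 10, 11}
A = {2, 3, 4, 6}, B = {3, 4, 5, 6}
A ∩ B = {3, 4, 6}
(A ∩ B)' = U \ (A ∩ B) = {1, 2, 5, 7, 8, 9, 10, 11}
Verification via A' ∪ B': A' = {1, 5, 7, 8, 9, 10, 11}, B' = {1, 2, 7, 8, 9, 10, 11}
A' ∪ B' = {1, 2, 5, 7, 8, 9, 10, 11} ✓

{1, 2, 5, 7, 8, 9, 10, 11}


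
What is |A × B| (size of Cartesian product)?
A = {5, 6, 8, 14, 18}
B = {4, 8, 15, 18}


Set A = {5, 6, 8, 14, 18} has 5 elements.
Set B = {4, 8, 15, 18} has 4 elements.
|A × B| = |A| × |B| = 5 × 4 = 20

20


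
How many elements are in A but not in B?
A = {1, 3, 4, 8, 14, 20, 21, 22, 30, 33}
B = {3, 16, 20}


Set A = {1, 3, 4, 8, 14, 20, 21, 22, 30, 33}
Set B = {3, 16, 20}
A \ B = {1, 4, 8, 14, 21, 22, 30, 33}
|A \ B| = 8

8


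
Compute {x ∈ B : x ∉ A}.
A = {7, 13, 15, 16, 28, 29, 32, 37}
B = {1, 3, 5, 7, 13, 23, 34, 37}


Set A = {7, 13, 15, 16, 28, 29, 32, 37}
Set B = {1, 3, 5, 7, 13, 23, 34, 37}
Check each element of B against A:
1 ∉ A (include), 3 ∉ A (include), 5 ∉ A (include), 7 ∈ A, 13 ∈ A, 23 ∉ A (include), 34 ∉ A (include), 37 ∈ A
Elements of B not in A: {1, 3, 5, 23, 34}

{1, 3, 5, 23, 34}


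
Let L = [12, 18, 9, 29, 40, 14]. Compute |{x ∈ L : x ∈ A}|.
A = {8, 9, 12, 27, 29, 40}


Set A = {8, 9, 12, 27, 29, 40}
Candidates: [12, 18, 9, 29, 40, 14]
Check each candidate:
12 ∈ A, 18 ∉ A, 9 ∈ A, 29 ∈ A, 40 ∈ A, 14 ∉ A
Count of candidates in A: 4

4


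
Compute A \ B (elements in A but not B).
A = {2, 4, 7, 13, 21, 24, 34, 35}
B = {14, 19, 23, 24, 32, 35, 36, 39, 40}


Set A = {2, 4, 7, 13, 21, 24, 34, 35}
Set B = {14, 19, 23, 24, 32, 35, 36, 39, 40}
A \ B includes elements in A that are not in B.
Check each element of A:
2 (not in B, keep), 4 (not in B, keep), 7 (not in B, keep), 13 (not in B, keep), 21 (not in B, keep), 24 (in B, remove), 34 (not in B, keep), 35 (in B, remove)
A \ B = {2, 4, 7, 13, 21, 34}

{2, 4, 7, 13, 21, 34}


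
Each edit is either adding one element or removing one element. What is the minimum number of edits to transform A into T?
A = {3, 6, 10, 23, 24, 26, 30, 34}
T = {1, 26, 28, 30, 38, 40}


Set A = {3, 6, 10, 23, 24, 26, 30, 34}
Set T = {1, 26, 28, 30, 38, 40}
Elements to remove from A (in A, not in T): {3, 6, 10, 23, 24, 34} → 6 removals
Elements to add to A (in T, not in A): {1, 28, 38, 40} → 4 additions
Total edits = 6 + 4 = 10

10


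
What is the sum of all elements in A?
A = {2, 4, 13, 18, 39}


Set A = {2, 4, 13, 18, 39}
Sum = 2 + 4 + 13 + 18 + 39 = 76

76


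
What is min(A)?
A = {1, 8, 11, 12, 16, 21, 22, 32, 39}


Set A = {1, 8, 11, 12, 16, 21, 22, 32, 39}
Elements in ascending order: 1, 8, 11, 12, 16, 21, 22, 32, 39
The smallest element is 1.

1


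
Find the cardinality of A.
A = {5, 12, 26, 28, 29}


Set A = {5, 12, 26, 28, 29}
Listing elements: 5, 12, 26, 28, 29
Counting: 5 elements
|A| = 5

5


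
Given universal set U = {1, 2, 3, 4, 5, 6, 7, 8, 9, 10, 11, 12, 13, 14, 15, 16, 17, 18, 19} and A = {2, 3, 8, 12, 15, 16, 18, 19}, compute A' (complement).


Universal set U = {1, 2, 3, 4, 5, 6, 7, 8, 9, 10, 11, 12, 13, 14, 15, 16, 17, 18, 19}
Set A = {2, 3, 8, 12, 15, 16, 18, 19}
A' = U \ A = elements in U but not in A
Checking each element of U:
1 (not in A, include), 2 (in A, exclude), 3 (in A, exclude), 4 (not in A, include), 5 (not in A, include), 6 (not in A, include), 7 (not in A, include), 8 (in A, exclude), 9 (not in A, include), 10 (not in A, include), 11 (not in A, include), 12 (in A, exclude), 13 (not in A, include), 14 (not in A, include), 15 (in A, exclude), 16 (in A, exclude), 17 (not in A, include), 18 (in A, exclude), 19 (in A, exclude)
A' = {1, 4, 5, 6, 7, 9, 10, 11, 13, 14, 17}

{1, 4, 5, 6, 7, 9, 10, 11, 13, 14, 17}


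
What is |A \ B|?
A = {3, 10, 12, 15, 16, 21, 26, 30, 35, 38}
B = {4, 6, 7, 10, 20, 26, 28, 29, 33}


Set A = {3, 10, 12, 15, 16, 21, 26, 30, 35, 38}
Set B = {4, 6, 7, 10, 20, 26, 28, 29, 33}
A \ B = {3, 12, 15, 16, 21, 30, 35, 38}
|A \ B| = 8

8


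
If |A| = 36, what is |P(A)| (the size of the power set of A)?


The set has 36 elements.
The power set contains all possible subsets.
|P(A)| = 2^|A| = 2^36 = 68719476736

68719476736


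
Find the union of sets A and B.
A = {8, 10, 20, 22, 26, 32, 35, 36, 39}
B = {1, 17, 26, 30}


Set A = {8, 10, 20, 22, 26, 32, 35, 36, 39}
Set B = {1, 17, 26, 30}
A ∪ B includes all elements in either set.
Elements from A: {8, 10, 20, 22, 26, 32, 35, 36, 39}
Elements from B not already included: {1, 17, 30}
A ∪ B = {1, 8, 10, 17, 20, 22, 26, 30, 32, 35, 36, 39}

{1, 8, 10, 17, 20, 22, 26, 30, 32, 35, 36, 39}


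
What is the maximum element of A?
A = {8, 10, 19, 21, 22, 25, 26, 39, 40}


Set A = {8, 10, 19, 21, 22, 25, 26, 39, 40}
Elements in ascending order: 8, 10, 19, 21, 22, 25, 26, 39, 40
The largest element is 40.

40


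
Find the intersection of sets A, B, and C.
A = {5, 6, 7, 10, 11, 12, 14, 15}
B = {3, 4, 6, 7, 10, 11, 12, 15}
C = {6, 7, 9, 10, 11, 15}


Set A = {5, 6, 7, 10, 11, 12, 14, 15}
Set B = {3, 4, 6, 7, 10, 11, 12, 15}
Set C = {6, 7, 9, 10, 11, 15}
First, A ∩ B = {6, 7, 10, 11, 12, 15}
Then, (A ∩ B) ∩ C = {6, 7, 10, 11, 15}

{6, 7, 10, 11, 15}


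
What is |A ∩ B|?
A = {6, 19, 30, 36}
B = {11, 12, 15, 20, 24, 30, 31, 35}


Set A = {6, 19, 30, 36}
Set B = {11, 12, 15, 20, 24, 30, 31, 35}
A ∩ B = {30}
|A ∩ B| = 1

1


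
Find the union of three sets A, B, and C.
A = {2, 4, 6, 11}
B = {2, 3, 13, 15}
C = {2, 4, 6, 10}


Set A = {2, 4, 6, 11}
Set B = {2, 3, 13, 15}
Set C = {2, 4, 6, 10}
First, A ∪ B = {2, 3, 4, 6, 11, 13, 15}
Then, (A ∪ B) ∪ C = {2, 3, 4, 6, 10, 11, 13, 15}

{2, 3, 4, 6, 10, 11, 13, 15}


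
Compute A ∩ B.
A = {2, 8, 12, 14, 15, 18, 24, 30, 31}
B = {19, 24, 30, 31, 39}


Set A = {2, 8, 12, 14, 15, 18, 24, 30, 31}
Set B = {19, 24, 30, 31, 39}
A ∩ B includes only elements in both sets.
Check each element of A against B:
2 ✗, 8 ✗, 12 ✗, 14 ✗, 15 ✗, 18 ✗, 24 ✓, 30 ✓, 31 ✓
A ∩ B = {24, 30, 31}

{24, 30, 31}


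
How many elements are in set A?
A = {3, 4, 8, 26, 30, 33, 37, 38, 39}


Set A = {3, 4, 8, 26, 30, 33, 37, 38, 39}
Listing elements: 3, 4, 8, 26, 30, 33, 37, 38, 39
Counting: 9 elements
|A| = 9

9


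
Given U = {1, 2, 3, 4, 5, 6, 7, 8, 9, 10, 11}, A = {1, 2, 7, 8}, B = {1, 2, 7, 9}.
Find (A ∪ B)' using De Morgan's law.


U = {1, 2, 3, 4, 5, 6, 7, 8, 9, 10, 11}
A = {1, 2, 7, 8}, B = {1, 2, 7, 9}
A ∪ B = {1, 2, 7, 8, 9}
(A ∪ B)' = U \ (A ∪ B) = {3, 4, 5, 6, 10, 11}
Verification via A' ∩ B': A' = {3, 4, 5, 6, 9, 10, 11}, B' = {3, 4, 5, 6, 8, 10, 11}
A' ∩ B' = {3, 4, 5, 6, 10, 11} ✓

{3, 4, 5, 6, 10, 11}


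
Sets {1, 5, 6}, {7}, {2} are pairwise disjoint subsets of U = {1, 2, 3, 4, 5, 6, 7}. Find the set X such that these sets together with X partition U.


U = {1, 2, 3, 4, 5, 6, 7}
Shown blocks: {1, 5, 6}, {7}, {2}
A partition's blocks are pairwise disjoint and cover U, so the missing block = U \ (union of shown blocks).
Union of shown blocks: {1, 2, 5, 6, 7}
Missing block = U \ (union) = {3, 4}

{3, 4}


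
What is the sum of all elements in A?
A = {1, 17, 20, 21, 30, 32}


Set A = {1, 17, 20, 21, 30, 32}
Sum = 1 + 17 + 20 + 21 + 30 + 32 = 121

121


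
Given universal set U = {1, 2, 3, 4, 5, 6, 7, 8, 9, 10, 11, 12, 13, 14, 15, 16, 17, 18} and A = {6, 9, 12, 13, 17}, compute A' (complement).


Universal set U = {1, 2, 3, 4, 5, 6, 7, 8, 9, 10, 11, 12, 13, 14, 15, 16, 17, 18}
Set A = {6, 9, 12, 13, 17}
A' = U \ A = elements in U but not in A
Checking each element of U:
1 (not in A, include), 2 (not in A, include), 3 (not in A, include), 4 (not in A, include), 5 (not in A, include), 6 (in A, exclude), 7 (not in A, include), 8 (not in A, include), 9 (in A, exclude), 10 (not in A, include), 11 (not in A, include), 12 (in A, exclude), 13 (in A, exclude), 14 (not in A, include), 15 (not in A, include), 16 (not in A, include), 17 (in A, exclude), 18 (not in A, include)
A' = {1, 2, 3, 4, 5, 7, 8, 10, 11, 14, 15, 16, 18}

{1, 2, 3, 4, 5, 7, 8, 10, 11, 14, 15, 16, 18}


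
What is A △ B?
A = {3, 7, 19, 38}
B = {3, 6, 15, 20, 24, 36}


Set A = {3, 7, 19, 38}
Set B = {3, 6, 15, 20, 24, 36}
A △ B = (A \ B) ∪ (B \ A)
Elements in A but not B: {7, 19, 38}
Elements in B but not A: {6, 15, 20, 24, 36}
A △ B = {6, 7, 15, 19, 20, 24, 36, 38}

{6, 7, 15, 19, 20, 24, 36, 38}


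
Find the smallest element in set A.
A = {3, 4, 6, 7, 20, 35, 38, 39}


Set A = {3, 4, 6, 7, 20, 35, 38, 39}
Elements in ascending order: 3, 4, 6, 7, 20, 35, 38, 39
The smallest element is 3.

3


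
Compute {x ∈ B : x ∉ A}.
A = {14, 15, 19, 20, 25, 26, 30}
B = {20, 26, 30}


Set A = {14, 15, 19, 20, 25, 26, 30}
Set B = {20, 26, 30}
Check each element of B against A:
20 ∈ A, 26 ∈ A, 30 ∈ A
Elements of B not in A: {}

{}


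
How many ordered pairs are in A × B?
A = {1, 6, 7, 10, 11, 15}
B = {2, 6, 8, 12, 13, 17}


Set A = {1, 6, 7, 10, 11, 15} has 6 elements.
Set B = {2, 6, 8, 12, 13, 17} has 6 elements.
|A × B| = |A| × |B| = 6 × 6 = 36

36


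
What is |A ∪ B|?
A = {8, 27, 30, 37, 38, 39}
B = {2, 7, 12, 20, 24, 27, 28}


Set A = {8, 27, 30, 37, 38, 39}, |A| = 6
Set B = {2, 7, 12, 20, 24, 27, 28}, |B| = 7
A ∩ B = {27}, |A ∩ B| = 1
|A ∪ B| = |A| + |B| - |A ∩ B| = 6 + 7 - 1 = 12

12


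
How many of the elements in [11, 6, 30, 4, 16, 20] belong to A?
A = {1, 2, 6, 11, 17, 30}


Set A = {1, 2, 6, 11, 17, 30}
Candidates: [11, 6, 30, 4, 16, 20]
Check each candidate:
11 ∈ A, 6 ∈ A, 30 ∈ A, 4 ∉ A, 16 ∉ A, 20 ∉ A
Count of candidates in A: 3

3


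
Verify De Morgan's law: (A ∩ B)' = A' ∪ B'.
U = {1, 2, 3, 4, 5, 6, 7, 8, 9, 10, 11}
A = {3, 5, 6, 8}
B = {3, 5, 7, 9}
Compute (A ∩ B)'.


U = {1, 2, 3, 4, 5, 6, 7, 8, 9, 10, 11}
A = {3, 5, 6, 8}, B = {3, 5, 7, 9}
A ∩ B = {3, 5}
(A ∩ B)' = U \ (A ∩ B) = {1, 2, 4, 6, 7, 8, 9, 10, 11}
Verification via A' ∪ B': A' = {1, 2, 4, 7, 9, 10, 11}, B' = {1, 2, 4, 6, 8, 10, 11}
A' ∪ B' = {1, 2, 4, 6, 7, 8, 9, 10, 11} ✓

{1, 2, 4, 6, 7, 8, 9, 10, 11}


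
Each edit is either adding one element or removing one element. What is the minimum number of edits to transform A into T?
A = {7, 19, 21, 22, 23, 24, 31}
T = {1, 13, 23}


Set A = {7, 19, 21, 22, 23, 24, 31}
Set T = {1, 13, 23}
Elements to remove from A (in A, not in T): {7, 19, 21, 22, 24, 31} → 6 removals
Elements to add to A (in T, not in A): {1, 13} → 2 additions
Total edits = 6 + 2 = 8

8


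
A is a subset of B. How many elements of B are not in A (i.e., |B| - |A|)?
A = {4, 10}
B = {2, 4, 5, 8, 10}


Set A = {4, 10}, |A| = 2
Set B = {2, 4, 5, 8, 10}, |B| = 5
Since A ⊆ B: B \ A = {2, 5, 8}
|B| - |A| = 5 - 2 = 3

3


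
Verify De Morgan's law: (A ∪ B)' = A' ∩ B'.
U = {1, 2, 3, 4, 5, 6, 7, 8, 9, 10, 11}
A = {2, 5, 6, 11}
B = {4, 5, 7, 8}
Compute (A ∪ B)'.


U = {1, 2, 3, 4, 5, 6, 7, 8, 9, 10, 11}
A = {2, 5, 6, 11}, B = {4, 5, 7, 8}
A ∪ B = {2, 4, 5, 6, 7, 8, 11}
(A ∪ B)' = U \ (A ∪ B) = {1, 3, 9, 10}
Verification via A' ∩ B': A' = {1, 3, 4, 7, 8, 9, 10}, B' = {1, 2, 3, 6, 9, 10, 11}
A' ∩ B' = {1, 3, 9, 10} ✓

{1, 3, 9, 10}


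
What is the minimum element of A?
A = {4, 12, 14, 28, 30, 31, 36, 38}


Set A = {4, 12, 14, 28, 30, 31, 36, 38}
Elements in ascending order: 4, 12, 14, 28, 30, 31, 36, 38
The smallest element is 4.

4


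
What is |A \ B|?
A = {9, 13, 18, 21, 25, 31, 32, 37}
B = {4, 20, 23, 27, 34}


Set A = {9, 13, 18, 21, 25, 31, 32, 37}
Set B = {4, 20, 23, 27, 34}
A \ B = {9, 13, 18, 21, 25, 31, 32, 37}
|A \ B| = 8

8


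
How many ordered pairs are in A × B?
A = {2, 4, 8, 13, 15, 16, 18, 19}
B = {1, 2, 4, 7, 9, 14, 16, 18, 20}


Set A = {2, 4, 8, 13, 15, 16, 18, 19} has 8 elements.
Set B = {1, 2, 4, 7, 9, 14, 16, 18, 20} has 9 elements.
|A × B| = |A| × |B| = 8 × 9 = 72

72


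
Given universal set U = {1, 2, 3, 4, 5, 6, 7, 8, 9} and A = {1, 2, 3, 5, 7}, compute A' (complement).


Universal set U = {1, 2, 3, 4, 5, 6, 7, 8, 9}
Set A = {1, 2, 3, 5, 7}
A' = U \ A = elements in U but not in A
Checking each element of U:
1 (in A, exclude), 2 (in A, exclude), 3 (in A, exclude), 4 (not in A, include), 5 (in A, exclude), 6 (not in A, include), 7 (in A, exclude), 8 (not in A, include), 9 (not in A, include)
A' = {4, 6, 8, 9}

{4, 6, 8, 9}


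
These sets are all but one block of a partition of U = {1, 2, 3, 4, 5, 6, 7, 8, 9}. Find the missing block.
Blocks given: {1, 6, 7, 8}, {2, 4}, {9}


U = {1, 2, 3, 4, 5, 6, 7, 8, 9}
Shown blocks: {1, 6, 7, 8}, {2, 4}, {9}
A partition's blocks are pairwise disjoint and cover U, so the missing block = U \ (union of shown blocks).
Union of shown blocks: {1, 2, 4, 6, 7, 8, 9}
Missing block = U \ (union) = {3, 5}

{3, 5}


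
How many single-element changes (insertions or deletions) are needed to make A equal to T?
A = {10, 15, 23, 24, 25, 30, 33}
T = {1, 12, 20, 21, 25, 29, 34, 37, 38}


Set A = {10, 15, 23, 24, 25, 30, 33}
Set T = {1, 12, 20, 21, 25, 29, 34, 37, 38}
Elements to remove from A (in A, not in T): {10, 15, 23, 24, 30, 33} → 6 removals
Elements to add to A (in T, not in A): {1, 12, 20, 21, 29, 34, 37, 38} → 8 additions
Total edits = 6 + 8 = 14

14


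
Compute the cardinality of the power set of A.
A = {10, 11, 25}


Set A = {10, 11, 25}
|A| = 3
The power set P(A) contains all subsets of A.
|P(A)| = 2^|A| = 2^3 = 8

8


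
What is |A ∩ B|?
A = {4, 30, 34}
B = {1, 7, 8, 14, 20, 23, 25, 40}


Set A = {4, 30, 34}
Set B = {1, 7, 8, 14, 20, 23, 25, 40}
A ∩ B = {}
|A ∩ B| = 0

0


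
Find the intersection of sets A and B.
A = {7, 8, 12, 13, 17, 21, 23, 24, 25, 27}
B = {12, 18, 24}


Set A = {7, 8, 12, 13, 17, 21, 23, 24, 25, 27}
Set B = {12, 18, 24}
A ∩ B includes only elements in both sets.
Check each element of A against B:
7 ✗, 8 ✗, 12 ✓, 13 ✗, 17 ✗, 21 ✗, 23 ✗, 24 ✓, 25 ✗, 27 ✗
A ∩ B = {12, 24}

{12, 24}


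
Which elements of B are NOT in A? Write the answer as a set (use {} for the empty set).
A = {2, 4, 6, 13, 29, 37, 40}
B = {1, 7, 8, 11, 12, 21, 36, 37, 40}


Set A = {2, 4, 6, 13, 29, 37, 40}
Set B = {1, 7, 8, 11, 12, 21, 36, 37, 40}
Check each element of B against A:
1 ∉ A (include), 7 ∉ A (include), 8 ∉ A (include), 11 ∉ A (include), 12 ∉ A (include), 21 ∉ A (include), 36 ∉ A (include), 37 ∈ A, 40 ∈ A
Elements of B not in A: {1, 7, 8, 11, 12, 21, 36}

{1, 7, 8, 11, 12, 21, 36}


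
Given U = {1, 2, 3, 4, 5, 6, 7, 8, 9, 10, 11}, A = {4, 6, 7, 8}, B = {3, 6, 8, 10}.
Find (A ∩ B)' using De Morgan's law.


U = {1, 2, 3, 4, 5, 6, 7, 8, 9, 10, 11}
A = {4, 6, 7, 8}, B = {3, 6, 8, 10}
A ∩ B = {6, 8}
(A ∩ B)' = U \ (A ∩ B) = {1, 2, 3, 4, 5, 7, 9, 10, 11}
Verification via A' ∪ B': A' = {1, 2, 3, 5, 9, 10, 11}, B' = {1, 2, 4, 5, 7, 9, 11}
A' ∪ B' = {1, 2, 3, 4, 5, 7, 9, 10, 11} ✓

{1, 2, 3, 4, 5, 7, 9, 10, 11}


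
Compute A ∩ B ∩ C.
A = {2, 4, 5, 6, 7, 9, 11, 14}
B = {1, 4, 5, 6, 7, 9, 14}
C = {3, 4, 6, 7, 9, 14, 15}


Set A = {2, 4, 5, 6, 7, 9, 11, 14}
Set B = {1, 4, 5, 6, 7, 9, 14}
Set C = {3, 4, 6, 7, 9, 14, 15}
First, A ∩ B = {4, 5, 6, 7, 9, 14}
Then, (A ∩ B) ∩ C = {4, 6, 7, 9, 14}

{4, 6, 7, 9, 14}


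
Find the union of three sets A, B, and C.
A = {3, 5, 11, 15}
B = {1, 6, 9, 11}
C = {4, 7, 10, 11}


Set A = {3, 5, 11, 15}
Set B = {1, 6, 9, 11}
Set C = {4, 7, 10, 11}
First, A ∪ B = {1, 3, 5, 6, 9, 11, 15}
Then, (A ∪ B) ∪ C = {1, 3, 4, 5, 6, 7, 9, 10, 11, 15}

{1, 3, 4, 5, 6, 7, 9, 10, 11, 15}


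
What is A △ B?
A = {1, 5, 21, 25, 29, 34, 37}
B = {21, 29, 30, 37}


Set A = {1, 5, 21, 25, 29, 34, 37}
Set B = {21, 29, 30, 37}
A △ B = (A \ B) ∪ (B \ A)
Elements in A but not B: {1, 5, 25, 34}
Elements in B but not A: {30}
A △ B = {1, 5, 25, 30, 34}

{1, 5, 25, 30, 34}


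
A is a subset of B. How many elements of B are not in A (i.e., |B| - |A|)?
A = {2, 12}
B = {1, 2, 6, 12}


Set A = {2, 12}, |A| = 2
Set B = {1, 2, 6, 12}, |B| = 4
Since A ⊆ B: B \ A = {1, 6}
|B| - |A| = 4 - 2 = 2

2


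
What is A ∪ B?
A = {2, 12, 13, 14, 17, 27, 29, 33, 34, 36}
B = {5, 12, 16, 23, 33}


Set A = {2, 12, 13, 14, 17, 27, 29, 33, 34, 36}
Set B = {5, 12, 16, 23, 33}
A ∪ B includes all elements in either set.
Elements from A: {2, 12, 13, 14, 17, 27, 29, 33, 34, 36}
Elements from B not already included: {5, 16, 23}
A ∪ B = {2, 5, 12, 13, 14, 16, 17, 23, 27, 29, 33, 34, 36}

{2, 5, 12, 13, 14, 16, 17, 23, 27, 29, 33, 34, 36}


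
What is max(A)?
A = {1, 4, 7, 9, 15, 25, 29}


Set A = {1, 4, 7, 9, 15, 25, 29}
Elements in ascending order: 1, 4, 7, 9, 15, 25, 29
The largest element is 29.

29


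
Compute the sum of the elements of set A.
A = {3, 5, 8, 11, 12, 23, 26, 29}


Set A = {3, 5, 8, 11, 12, 23, 26, 29}
Sum = 3 + 5 + 8 + 11 + 12 + 23 + 26 + 29 = 117

117


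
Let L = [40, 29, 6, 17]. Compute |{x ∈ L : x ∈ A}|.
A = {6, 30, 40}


Set A = {6, 30, 40}
Candidates: [40, 29, 6, 17]
Check each candidate:
40 ∈ A, 29 ∉ A, 6 ∈ A, 17 ∉ A
Count of candidates in A: 2

2


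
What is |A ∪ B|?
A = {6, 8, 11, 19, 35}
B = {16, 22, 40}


Set A = {6, 8, 11, 19, 35}, |A| = 5
Set B = {16, 22, 40}, |B| = 3
A ∩ B = {}, |A ∩ B| = 0
|A ∪ B| = |A| + |B| - |A ∩ B| = 5 + 3 - 0 = 8

8


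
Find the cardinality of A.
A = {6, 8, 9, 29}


Set A = {6, 8, 9, 29}
Listing elements: 6, 8, 9, 29
Counting: 4 elements
|A| = 4

4


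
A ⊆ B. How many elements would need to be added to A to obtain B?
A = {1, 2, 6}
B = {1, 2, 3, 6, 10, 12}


Set A = {1, 2, 6}, |A| = 3
Set B = {1, 2, 3, 6, 10, 12}, |B| = 6
Since A ⊆ B: B \ A = {3, 10, 12}
|B| - |A| = 6 - 3 = 3

3


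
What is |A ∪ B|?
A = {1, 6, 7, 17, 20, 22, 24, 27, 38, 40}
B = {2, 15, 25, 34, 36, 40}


Set A = {1, 6, 7, 17, 20, 22, 24, 27, 38, 40}, |A| = 10
Set B = {2, 15, 25, 34, 36, 40}, |B| = 6
A ∩ B = {40}, |A ∩ B| = 1
|A ∪ B| = |A| + |B| - |A ∩ B| = 10 + 6 - 1 = 15

15


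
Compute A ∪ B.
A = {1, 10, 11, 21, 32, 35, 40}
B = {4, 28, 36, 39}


Set A = {1, 10, 11, 21, 32, 35, 40}
Set B = {4, 28, 36, 39}
A ∪ B includes all elements in either set.
Elements from A: {1, 10, 11, 21, 32, 35, 40}
Elements from B not already included: {4, 28, 36, 39}
A ∪ B = {1, 4, 10, 11, 21, 28, 32, 35, 36, 39, 40}

{1, 4, 10, 11, 21, 28, 32, 35, 36, 39, 40}


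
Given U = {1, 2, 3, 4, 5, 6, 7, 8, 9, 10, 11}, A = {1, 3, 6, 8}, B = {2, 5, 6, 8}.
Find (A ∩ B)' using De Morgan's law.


U = {1, 2, 3, 4, 5, 6, 7, 8, 9, 10, 11}
A = {1, 3, 6, 8}, B = {2, 5, 6, 8}
A ∩ B = {6, 8}
(A ∩ B)' = U \ (A ∩ B) = {1, 2, 3, 4, 5, 7, 9, 10, 11}
Verification via A' ∪ B': A' = {2, 4, 5, 7, 9, 10, 11}, B' = {1, 3, 4, 7, 9, 10, 11}
A' ∪ B' = {1, 2, 3, 4, 5, 7, 9, 10, 11} ✓

{1, 2, 3, 4, 5, 7, 9, 10, 11}


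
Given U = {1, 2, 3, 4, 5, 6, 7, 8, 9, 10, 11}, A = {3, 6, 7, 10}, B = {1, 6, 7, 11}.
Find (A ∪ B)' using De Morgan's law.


U = {1, 2, 3, 4, 5, 6, 7, 8, 9, 10, 11}
A = {3, 6, 7, 10}, B = {1, 6, 7, 11}
A ∪ B = {1, 3, 6, 7, 10, 11}
(A ∪ B)' = U \ (A ∪ B) = {2, 4, 5, 8, 9}
Verification via A' ∩ B': A' = {1, 2, 4, 5, 8, 9, 11}, B' = {2, 3, 4, 5, 8, 9, 10}
A' ∩ B' = {2, 4, 5, 8, 9} ✓

{2, 4, 5, 8, 9}


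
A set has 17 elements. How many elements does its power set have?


The set has 17 elements.
The power set contains all possible subsets.
|P(A)| = 2^|A| = 2^17 = 131072

131072


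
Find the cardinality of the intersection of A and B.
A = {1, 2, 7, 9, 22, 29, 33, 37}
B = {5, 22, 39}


Set A = {1, 2, 7, 9, 22, 29, 33, 37}
Set B = {5, 22, 39}
A ∩ B = {22}
|A ∩ B| = 1

1


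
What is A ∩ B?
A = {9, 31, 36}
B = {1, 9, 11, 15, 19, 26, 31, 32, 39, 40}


Set A = {9, 31, 36}
Set B = {1, 9, 11, 15, 19, 26, 31, 32, 39, 40}
A ∩ B includes only elements in both sets.
Check each element of A against B:
9 ✓, 31 ✓, 36 ✗
A ∩ B = {9, 31}

{9, 31}


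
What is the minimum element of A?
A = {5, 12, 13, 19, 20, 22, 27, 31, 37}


Set A = {5, 12, 13, 19, 20, 22, 27, 31, 37}
Elements in ascending order: 5, 12, 13, 19, 20, 22, 27, 31, 37
The smallest element is 5.

5


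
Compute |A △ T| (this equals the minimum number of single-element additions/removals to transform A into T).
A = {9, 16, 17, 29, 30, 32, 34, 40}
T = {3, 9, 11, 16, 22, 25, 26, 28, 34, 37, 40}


Set A = {9, 16, 17, 29, 30, 32, 34, 40}
Set T = {3, 9, 11, 16, 22, 25, 26, 28, 34, 37, 40}
Elements to remove from A (in A, not in T): {17, 29, 30, 32} → 4 removals
Elements to add to A (in T, not in A): {3, 11, 22, 25, 26, 28, 37} → 7 additions
Total edits = 4 + 7 = 11

11


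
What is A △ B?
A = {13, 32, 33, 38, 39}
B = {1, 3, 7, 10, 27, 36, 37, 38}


Set A = {13, 32, 33, 38, 39}
Set B = {1, 3, 7, 10, 27, 36, 37, 38}
A △ B = (A \ B) ∪ (B \ A)
Elements in A but not B: {13, 32, 33, 39}
Elements in B but not A: {1, 3, 7, 10, 27, 36, 37}
A △ B = {1, 3, 7, 10, 13, 27, 32, 33, 36, 37, 39}

{1, 3, 7, 10, 13, 27, 32, 33, 36, 37, 39}


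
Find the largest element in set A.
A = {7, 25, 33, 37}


Set A = {7, 25, 33, 37}
Elements in ascending order: 7, 25, 33, 37
The largest element is 37.

37


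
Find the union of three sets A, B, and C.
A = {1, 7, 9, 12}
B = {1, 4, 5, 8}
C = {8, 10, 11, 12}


Set A = {1, 7, 9, 12}
Set B = {1, 4, 5, 8}
Set C = {8, 10, 11, 12}
First, A ∪ B = {1, 4, 5, 7, 8, 9, 12}
Then, (A ∪ B) ∪ C = {1, 4, 5, 7, 8, 9, 10, 11, 12}

{1, 4, 5, 7, 8, 9, 10, 11, 12}


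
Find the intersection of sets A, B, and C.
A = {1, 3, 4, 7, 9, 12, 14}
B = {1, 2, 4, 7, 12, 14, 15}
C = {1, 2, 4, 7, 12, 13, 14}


Set A = {1, 3, 4, 7, 9, 12, 14}
Set B = {1, 2, 4, 7, 12, 14, 15}
Set C = {1, 2, 4, 7, 12, 13, 14}
First, A ∩ B = {1, 4, 7, 12, 14}
Then, (A ∩ B) ∩ C = {1, 4, 7, 12, 14}

{1, 4, 7, 12, 14}


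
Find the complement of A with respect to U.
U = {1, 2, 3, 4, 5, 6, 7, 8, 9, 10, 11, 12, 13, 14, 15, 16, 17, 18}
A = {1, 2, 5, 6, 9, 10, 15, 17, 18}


Universal set U = {1, 2, 3, 4, 5, 6, 7, 8, 9, 10, 11, 12, 13, 14, 15, 16, 17, 18}
Set A = {1, 2, 5, 6, 9, 10, 15, 17, 18}
A' = U \ A = elements in U but not in A
Checking each element of U:
1 (in A, exclude), 2 (in A, exclude), 3 (not in A, include), 4 (not in A, include), 5 (in A, exclude), 6 (in A, exclude), 7 (not in A, include), 8 (not in A, include), 9 (in A, exclude), 10 (in A, exclude), 11 (not in A, include), 12 (not in A, include), 13 (not in A, include), 14 (not in A, include), 15 (in A, exclude), 16 (not in A, include), 17 (in A, exclude), 18 (in A, exclude)
A' = {3, 4, 7, 8, 11, 12, 13, 14, 16}

{3, 4, 7, 8, 11, 12, 13, 14, 16}
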